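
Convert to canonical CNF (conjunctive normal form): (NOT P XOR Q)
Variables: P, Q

(P OR NOT Q) AND (NOT P OR Q)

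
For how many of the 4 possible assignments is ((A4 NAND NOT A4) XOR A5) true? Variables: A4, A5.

Satisfying assignments: (0,0), (1,0)
Count: 2 out of 4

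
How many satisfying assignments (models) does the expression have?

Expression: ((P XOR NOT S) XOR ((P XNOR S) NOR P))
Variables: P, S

Satisfying assignments: (0,0), (0,1), (1,1)
Count: 3 out of 4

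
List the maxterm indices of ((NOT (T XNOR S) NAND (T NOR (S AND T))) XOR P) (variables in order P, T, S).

ΠM(1, 4, 6, 7) = (P OR T OR NOT S) AND (NOT P OR T OR S) AND (NOT P OR NOT T OR S) AND (NOT P OR NOT T OR NOT S)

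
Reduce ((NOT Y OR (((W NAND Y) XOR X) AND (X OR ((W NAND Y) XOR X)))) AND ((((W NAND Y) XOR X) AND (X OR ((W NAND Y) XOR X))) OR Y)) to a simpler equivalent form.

By distribution ((E OR v) AND (E OR NOT v) = E) then absorption (E AND (E OR v) = E):
= ((W NAND Y) XOR X)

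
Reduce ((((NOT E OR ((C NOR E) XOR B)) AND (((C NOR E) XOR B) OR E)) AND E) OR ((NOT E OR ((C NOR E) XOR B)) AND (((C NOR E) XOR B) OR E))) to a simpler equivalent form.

By absorption (E OR (E AND v) = E) then distribution ((E OR v) AND (E OR NOT v) = E):
= ((C NOR E) XOR B)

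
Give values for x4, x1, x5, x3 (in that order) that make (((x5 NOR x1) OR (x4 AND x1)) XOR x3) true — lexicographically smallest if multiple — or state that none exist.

x4=0, x1=0, x5=0, x3=0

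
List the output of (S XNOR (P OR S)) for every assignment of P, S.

P | S | Output
--------------
0 | 0 | 1
0 | 1 | 1
1 | 0 | 0
1 | 1 | 1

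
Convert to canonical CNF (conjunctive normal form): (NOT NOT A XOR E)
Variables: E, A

(E OR A) AND (NOT E OR NOT A)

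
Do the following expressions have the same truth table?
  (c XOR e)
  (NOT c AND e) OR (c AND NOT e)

Yes, they are equivalent — the two output columns agree on all 4 assignments:
c | e | Expression 1 | Expression 2
-----------------------------------
0 | 0 | 0 | 0
0 | 1 | 1 | 1
1 | 0 | 1 | 1
1 | 1 | 0 | 0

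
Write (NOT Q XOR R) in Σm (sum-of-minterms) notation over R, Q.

Σm(0, 3) = (NOT R AND NOT Q) OR (R AND Q)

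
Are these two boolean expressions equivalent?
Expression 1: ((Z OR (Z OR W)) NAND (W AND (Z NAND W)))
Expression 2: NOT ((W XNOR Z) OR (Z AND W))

No. Counterexample: with Z=0, W=0, Expression 1 = 1 but Expression 2 = 0.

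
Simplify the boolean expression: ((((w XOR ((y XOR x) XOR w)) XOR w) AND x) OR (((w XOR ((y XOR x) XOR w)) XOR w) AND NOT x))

By distribution ((E AND v) OR (E AND NOT v) = E) then XOR self-cancellation ((E XOR v) XOR v = E):
= ((y XOR x) XOR w)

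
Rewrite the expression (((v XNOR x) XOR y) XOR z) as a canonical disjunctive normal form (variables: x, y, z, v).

(NOT x AND NOT y AND NOT z AND NOT v) OR (NOT x AND NOT y AND z AND v) OR (NOT x AND y AND NOT z AND v) OR (NOT x AND y AND z AND NOT v) OR (x AND NOT y AND NOT z AND v) OR (x AND NOT y AND z AND NOT v) OR (x AND y AND NOT z AND NOT v) OR (x AND y AND z AND v)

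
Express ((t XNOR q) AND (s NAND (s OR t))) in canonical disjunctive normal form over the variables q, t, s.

(NOT q AND NOT t AND NOT s) OR (q AND t AND NOT s)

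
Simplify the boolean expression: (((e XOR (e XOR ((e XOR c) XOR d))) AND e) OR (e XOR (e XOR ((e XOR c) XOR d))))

By absorption (E OR (E AND v) = E) then XOR self-cancellation ((E XOR v) XOR v = E):
= ((e XOR c) XOR d)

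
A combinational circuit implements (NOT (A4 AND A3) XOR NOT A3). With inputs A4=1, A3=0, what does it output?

Substituting: (NOT (1 AND 0) XOR NOT 0)
= 0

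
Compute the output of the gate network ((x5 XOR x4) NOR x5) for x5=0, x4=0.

Substituting: ((0 XOR 0) NOR 0)
= 1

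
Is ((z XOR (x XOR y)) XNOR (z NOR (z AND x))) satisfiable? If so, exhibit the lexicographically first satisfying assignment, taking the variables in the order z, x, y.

z=0, x=0, y=1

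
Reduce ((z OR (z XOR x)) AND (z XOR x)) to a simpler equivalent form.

By absorption (E AND (E OR v) = E):
= (z XOR x)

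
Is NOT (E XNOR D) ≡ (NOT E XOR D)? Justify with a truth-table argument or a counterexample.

No. Counterexample: with E=0, D=0, Expression 1 = 0 but Expression 2 = 1.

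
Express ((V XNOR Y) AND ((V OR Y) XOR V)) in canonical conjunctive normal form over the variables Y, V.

(Y OR V) AND (Y OR NOT V) AND (NOT Y OR V) AND (NOT Y OR NOT V)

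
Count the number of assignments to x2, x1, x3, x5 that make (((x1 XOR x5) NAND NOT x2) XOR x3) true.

Satisfying assignments: (0,0,0,0), (0,0,1,1), (0,1,0,1), (0,1,1,0), (1,0,0,0), (1,0,0,1), (1,1,0,0), (1,1,0,1)
Count: 8 out of 16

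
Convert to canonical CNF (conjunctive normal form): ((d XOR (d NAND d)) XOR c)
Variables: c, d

(NOT c OR d) AND (NOT c OR NOT d)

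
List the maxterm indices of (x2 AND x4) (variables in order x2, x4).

ΠM(0, 1, 2) = (x2 OR x4) AND (x2 OR NOT x4) AND (NOT x2 OR x4)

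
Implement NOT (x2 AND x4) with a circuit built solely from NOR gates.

(((x2 NOR x2) NOR (x4 NOR x4)) NOR ((x2 NOR x2) NOR (x4 NOR x4)))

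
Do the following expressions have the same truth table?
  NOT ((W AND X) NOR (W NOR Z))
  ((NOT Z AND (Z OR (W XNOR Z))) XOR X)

No. Counterexample: with X=1, W=0, Z=0, Expression 1 = 1 but Expression 2 = 0.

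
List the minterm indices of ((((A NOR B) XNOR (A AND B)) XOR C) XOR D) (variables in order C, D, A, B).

Σm(1, 2, 4, 7, 8, 11, 13, 14) = (NOT C AND NOT D AND NOT A AND B) OR (NOT C AND NOT D AND A AND NOT B) OR (NOT C AND D AND NOT A AND NOT B) OR (NOT C AND D AND A AND B) OR (C AND NOT D AND NOT A AND NOT B) OR (C AND NOT D AND A AND B) OR (C AND D AND NOT A AND B) OR (C AND D AND A AND NOT B)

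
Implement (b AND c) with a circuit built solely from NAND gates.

((b NAND c) NAND (b NAND c))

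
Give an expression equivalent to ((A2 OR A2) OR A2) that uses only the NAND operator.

((((A2 NAND A2) NAND (A2 NAND A2)) NAND ((A2 NAND A2) NAND (A2 NAND A2))) NAND (A2 NAND A2))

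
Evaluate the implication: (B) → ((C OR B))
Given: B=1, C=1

Antecedent (B) = 1; consequent ((C OR B)) = 1.
1 → 1 = 1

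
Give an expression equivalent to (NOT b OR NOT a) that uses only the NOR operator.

(((b NOR b) NOR (a NOR a)) NOR ((b NOR b) NOR (a NOR a)))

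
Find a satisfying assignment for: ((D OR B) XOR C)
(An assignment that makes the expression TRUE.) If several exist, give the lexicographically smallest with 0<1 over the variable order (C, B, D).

C=0, B=0, D=1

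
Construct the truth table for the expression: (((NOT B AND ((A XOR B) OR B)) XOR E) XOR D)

B | E | D | A | Output
----------------------
0 | 0 | 0 | 0 | 0
0 | 0 | 0 | 1 | 1
0 | 0 | 1 | 0 | 1
0 | 0 | 1 | 1 | 0
0 | 1 | 0 | 0 | 1
0 | 1 | 0 | 1 | 0
0 | 1 | 1 | 0 | 0
0 | 1 | 1 | 1 | 1
1 | 0 | 0 | 0 | 0
1 | 0 | 0 | 1 | 0
1 | 0 | 1 | 0 | 1
1 | 0 | 1 | 1 | 1
1 | 1 | 0 | 0 | 1
1 | 1 | 0 | 1 | 1
1 | 1 | 1 | 0 | 0
1 | 1 | 1 | 1 | 0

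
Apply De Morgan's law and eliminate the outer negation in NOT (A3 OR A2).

NOT A3 AND NOT A2
De Morgan's: NOT(OR of terms) = AND of negations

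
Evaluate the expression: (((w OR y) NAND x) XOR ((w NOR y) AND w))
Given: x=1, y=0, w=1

Substituting: (((1 OR 0) NAND 1) XOR ((1 NOR 0) AND 1))
= 0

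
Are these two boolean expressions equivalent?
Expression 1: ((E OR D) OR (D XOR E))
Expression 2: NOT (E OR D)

No. Counterexample: with E=0, D=0, Expression 1 = 0 but Expression 2 = 1.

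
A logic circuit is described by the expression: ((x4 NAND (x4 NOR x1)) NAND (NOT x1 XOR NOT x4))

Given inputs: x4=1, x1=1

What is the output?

Substituting: ((1 NAND (1 NOR 1)) NAND (NOT 1 XOR NOT 1))
= 1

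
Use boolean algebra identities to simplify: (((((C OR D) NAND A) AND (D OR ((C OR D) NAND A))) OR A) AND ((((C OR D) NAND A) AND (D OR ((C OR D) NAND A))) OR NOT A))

By distribution ((E OR v) AND (E OR NOT v) = E) then absorption (E AND (E OR v) = E):
= ((C OR D) NAND A)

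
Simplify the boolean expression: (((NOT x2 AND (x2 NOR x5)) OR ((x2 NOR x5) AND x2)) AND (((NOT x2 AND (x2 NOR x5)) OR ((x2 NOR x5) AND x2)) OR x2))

By absorption (E AND (E OR v) = E) then distribution ((E AND v) OR (E AND NOT v) = E):
= (x2 NOR x5)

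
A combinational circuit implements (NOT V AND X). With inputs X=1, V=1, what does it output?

Substituting: (NOT 1 AND 1)
= 0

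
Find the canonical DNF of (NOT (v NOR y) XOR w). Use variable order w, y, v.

(NOT w AND NOT y AND v) OR (NOT w AND y AND NOT v) OR (NOT w AND y AND v) OR (w AND NOT y AND NOT v)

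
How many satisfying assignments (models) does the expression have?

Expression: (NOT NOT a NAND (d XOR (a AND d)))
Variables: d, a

Satisfying assignments: (0,0), (0,1), (1,0), (1,1)
Count: 4 out of 4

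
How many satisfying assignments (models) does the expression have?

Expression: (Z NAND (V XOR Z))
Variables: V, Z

Satisfying assignments: (0,0), (1,0), (1,1)
Count: 3 out of 4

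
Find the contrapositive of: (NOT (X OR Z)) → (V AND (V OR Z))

Contrapositive: NOT (V AND (V OR Z)) → (X OR Z)
Note: A statement and its contrapositive are logically equivalent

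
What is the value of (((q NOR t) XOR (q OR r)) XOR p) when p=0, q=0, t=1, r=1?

Substituting: (((0 NOR 1) XOR (0 OR 1)) XOR 0)
= 1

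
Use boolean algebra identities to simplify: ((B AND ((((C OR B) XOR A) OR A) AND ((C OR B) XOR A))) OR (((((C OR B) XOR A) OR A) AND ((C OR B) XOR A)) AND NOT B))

By distribution ((E AND v) OR (E AND NOT v) = E) then absorption (E AND (E OR v) = E):
= ((C OR B) XOR A)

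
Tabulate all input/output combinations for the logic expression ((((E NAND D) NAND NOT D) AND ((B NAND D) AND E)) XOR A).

B | D | A | E | Output
----------------------
0 | 0 | 0 | 0 | 0
0 | 0 | 0 | 1 | 0
0 | 0 | 1 | 0 | 1
0 | 0 | 1 | 1 | 1
0 | 1 | 0 | 0 | 0
0 | 1 | 0 | 1 | 1
0 | 1 | 1 | 0 | 1
0 | 1 | 1 | 1 | 0
1 | 0 | 0 | 0 | 0
1 | 0 | 0 | 1 | 0
1 | 0 | 1 | 0 | 1
1 | 0 | 1 | 1 | 1
1 | 1 | 0 | 0 | 0
1 | 1 | 0 | 1 | 0
1 | 1 | 1 | 0 | 1
1 | 1 | 1 | 1 | 1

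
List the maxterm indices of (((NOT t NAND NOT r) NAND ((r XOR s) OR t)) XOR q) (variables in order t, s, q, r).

ΠM(1, 2, 6, 7, 8, 9, 12, 13) = (t OR s OR q OR NOT r) AND (t OR s OR NOT q OR r) AND (t OR NOT s OR NOT q OR r) AND (t OR NOT s OR NOT q OR NOT r) AND (NOT t OR s OR q OR r) AND (NOT t OR s OR q OR NOT r) AND (NOT t OR NOT s OR q OR r) AND (NOT t OR NOT s OR q OR NOT r)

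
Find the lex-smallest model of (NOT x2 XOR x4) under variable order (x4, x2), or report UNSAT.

x4=0, x2=0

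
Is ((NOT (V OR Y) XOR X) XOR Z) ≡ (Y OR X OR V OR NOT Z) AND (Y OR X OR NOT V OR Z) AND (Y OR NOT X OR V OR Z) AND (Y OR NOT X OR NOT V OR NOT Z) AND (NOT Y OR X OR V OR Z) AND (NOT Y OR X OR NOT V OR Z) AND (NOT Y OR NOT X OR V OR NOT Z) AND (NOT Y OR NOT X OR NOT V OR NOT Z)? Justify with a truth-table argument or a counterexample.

Yes, they are equivalent — the two output columns agree on all 16 assignments:
Y | X | V | Z | Expression 1 | Expression 2
-------------------------------------------
0 | 0 | 0 | 0 | 1 | 1
0 | 0 | 0 | 1 | 0 | 0
0 | 0 | 1 | 0 | 0 | 0
0 | 0 | 1 | 1 | 1 | 1
0 | 1 | 0 | 0 | 0 | 0
0 | 1 | 0 | 1 | 1 | 1
0 | 1 | 1 | 0 | 1 | 1
0 | 1 | 1 | 1 | 0 | 0
1 | 0 | 0 | 0 | 0 | 0
1 | 0 | 0 | 1 | 1 | 1
1 | 0 | 1 | 0 | 0 | 0
1 | 0 | 1 | 1 | 1 | 1
1 | 1 | 0 | 0 | 1 | 1
1 | 1 | 0 | 1 | 0 | 0
1 | 1 | 1 | 0 | 1 | 1
1 | 1 | 1 | 1 | 0 | 0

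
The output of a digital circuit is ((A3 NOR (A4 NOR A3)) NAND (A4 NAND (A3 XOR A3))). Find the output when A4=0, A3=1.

Substituting: ((1 NOR (0 NOR 1)) NAND (0 NAND (1 XOR 1)))
= 1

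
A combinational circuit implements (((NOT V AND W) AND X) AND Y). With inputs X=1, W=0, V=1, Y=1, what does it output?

Substituting: (((NOT 1 AND 0) AND 1) AND 1)
= 0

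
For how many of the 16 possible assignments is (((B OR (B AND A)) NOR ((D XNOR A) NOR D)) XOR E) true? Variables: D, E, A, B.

Satisfying assignments: (0,0,0,0), (0,1,0,1), (0,1,1,0), (0,1,1,1), (1,0,0,0), (1,0,1,0), (1,1,0,1), (1,1,1,1)
Count: 8 out of 16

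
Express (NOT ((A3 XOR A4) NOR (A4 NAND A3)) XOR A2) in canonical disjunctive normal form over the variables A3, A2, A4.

(NOT A3 AND NOT A2 AND NOT A4) OR (NOT A3 AND NOT A2 AND A4) OR (A3 AND NOT A2 AND NOT A4) OR (A3 AND A2 AND A4)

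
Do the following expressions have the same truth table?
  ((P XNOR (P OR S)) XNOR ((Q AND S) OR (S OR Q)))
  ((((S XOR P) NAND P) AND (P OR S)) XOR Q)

No. Counterexample: with P=0, Q=0, S=1, Expression 1 = 0 but Expression 2 = 1.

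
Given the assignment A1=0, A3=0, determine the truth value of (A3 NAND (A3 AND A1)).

Substituting: (0 NAND (0 AND 0))
= 1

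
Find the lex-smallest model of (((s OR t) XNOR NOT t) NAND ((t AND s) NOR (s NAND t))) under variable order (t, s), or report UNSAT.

t=0, s=0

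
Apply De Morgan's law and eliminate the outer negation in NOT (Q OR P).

NOT Q AND NOT P
De Morgan's: NOT(OR of terms) = AND of negations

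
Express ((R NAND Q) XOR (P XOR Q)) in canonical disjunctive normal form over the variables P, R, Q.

(NOT P AND NOT R AND NOT Q) OR (NOT P AND R AND NOT Q) OR (NOT P AND R AND Q) OR (P AND NOT R AND Q)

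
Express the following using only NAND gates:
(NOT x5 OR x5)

(((x5 NAND x5) NAND (x5 NAND x5)) NAND (x5 NAND x5))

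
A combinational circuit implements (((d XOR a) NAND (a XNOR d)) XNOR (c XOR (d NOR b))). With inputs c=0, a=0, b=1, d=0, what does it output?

Substituting: (((0 XOR 0) NAND (0 XNOR 0)) XNOR (0 XOR (0 NOR 1)))
= 0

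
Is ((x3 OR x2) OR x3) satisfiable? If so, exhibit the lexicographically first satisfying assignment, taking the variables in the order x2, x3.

x2=0, x3=1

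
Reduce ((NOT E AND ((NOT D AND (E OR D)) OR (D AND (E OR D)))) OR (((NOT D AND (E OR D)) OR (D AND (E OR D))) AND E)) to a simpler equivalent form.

By distribution ((E AND v) OR (E AND NOT v) = E) then distribution ((E AND v) OR (E AND NOT v) = E):
= (E OR D)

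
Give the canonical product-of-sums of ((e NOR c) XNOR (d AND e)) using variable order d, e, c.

ΠM(0, 4, 6, 7) = (d OR e OR c) AND (NOT d OR e OR c) AND (NOT d OR NOT e OR c) AND (NOT d OR NOT e OR NOT c)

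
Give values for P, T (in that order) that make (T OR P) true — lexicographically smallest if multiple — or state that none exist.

P=0, T=1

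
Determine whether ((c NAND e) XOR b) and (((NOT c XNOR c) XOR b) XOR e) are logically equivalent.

No. Counterexample: with b=0, e=0, c=0, Expression 1 = 1 but Expression 2 = 0.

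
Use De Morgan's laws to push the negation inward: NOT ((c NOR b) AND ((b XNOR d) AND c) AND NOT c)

NOT (c NOR b) OR NOT ((b XNOR d) AND c) OR c
De Morgan's: NOT(AND of terms) = OR of negations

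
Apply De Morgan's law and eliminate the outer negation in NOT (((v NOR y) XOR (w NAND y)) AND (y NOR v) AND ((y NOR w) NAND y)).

NOT ((v NOR y) XOR (w NAND y)) OR NOT (y NOR v) OR NOT ((y NOR w) NAND y)
De Morgan's: NOT(AND of terms) = OR of negations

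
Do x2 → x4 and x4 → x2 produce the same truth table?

No, Converse is not equivalent to original (counterexample: x2=0, x4=1, x1=0)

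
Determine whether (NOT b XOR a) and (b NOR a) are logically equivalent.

No. Counterexample: with a=1, b=1, Expression 1 = 1 but Expression 2 = 0.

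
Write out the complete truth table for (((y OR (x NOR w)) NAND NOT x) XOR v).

y | v | w | x | Output
----------------------
0 | 0 | 0 | 0 | 0
0 | 0 | 0 | 1 | 1
0 | 0 | 1 | 0 | 1
0 | 0 | 1 | 1 | 1
0 | 1 | 0 | 0 | 1
0 | 1 | 0 | 1 | 0
0 | 1 | 1 | 0 | 0
0 | 1 | 1 | 1 | 0
1 | 0 | 0 | 0 | 0
1 | 0 | 0 | 1 | 1
1 | 0 | 1 | 0 | 0
1 | 0 | 1 | 1 | 1
1 | 1 | 0 | 0 | 1
1 | 1 | 0 | 1 | 0
1 | 1 | 1 | 0 | 1
1 | 1 | 1 | 1 | 0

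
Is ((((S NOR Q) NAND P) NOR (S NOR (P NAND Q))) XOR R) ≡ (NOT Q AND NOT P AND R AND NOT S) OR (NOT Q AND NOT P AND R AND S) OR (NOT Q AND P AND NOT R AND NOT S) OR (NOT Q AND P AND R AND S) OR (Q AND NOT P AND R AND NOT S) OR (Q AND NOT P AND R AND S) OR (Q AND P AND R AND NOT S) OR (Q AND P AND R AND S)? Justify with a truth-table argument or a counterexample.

Yes, they are equivalent — the two output columns agree on all 16 assignments:
Q | P | R | S | Expression 1 | Expression 2
-------------------------------------------
0 | 0 | 0 | 0 | 0 | 0
0 | 0 | 0 | 1 | 0 | 0
0 | 0 | 1 | 0 | 1 | 1
0 | 0 | 1 | 1 | 1 | 1
0 | 1 | 0 | 0 | 1 | 1
0 | 1 | 0 | 1 | 0 | 0
0 | 1 | 1 | 0 | 0 | 0
0 | 1 | 1 | 1 | 1 | 1
1 | 0 | 0 | 0 | 0 | 0
1 | 0 | 0 | 1 | 0 | 0
1 | 0 | 1 | 0 | 1 | 1
1 | 0 | 1 | 1 | 1 | 1
1 | 1 | 0 | 0 | 0 | 0
1 | 1 | 0 | 1 | 0 | 0
1 | 1 | 1 | 0 | 1 | 1
1 | 1 | 1 | 1 | 1 | 1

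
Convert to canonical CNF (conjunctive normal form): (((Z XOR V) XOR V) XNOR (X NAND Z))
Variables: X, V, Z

(X OR V OR Z) AND (X OR NOT V OR Z) AND (NOT X OR V OR Z) AND (NOT X OR V OR NOT Z) AND (NOT X OR NOT V OR Z) AND (NOT X OR NOT V OR NOT Z)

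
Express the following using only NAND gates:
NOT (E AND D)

(((E NAND D) NAND (E NAND D)) NAND ((E NAND D) NAND (E NAND D)))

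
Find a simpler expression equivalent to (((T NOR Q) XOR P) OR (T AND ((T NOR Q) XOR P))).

By absorption (E OR (E AND v) = E):
= ((T NOR Q) XOR P)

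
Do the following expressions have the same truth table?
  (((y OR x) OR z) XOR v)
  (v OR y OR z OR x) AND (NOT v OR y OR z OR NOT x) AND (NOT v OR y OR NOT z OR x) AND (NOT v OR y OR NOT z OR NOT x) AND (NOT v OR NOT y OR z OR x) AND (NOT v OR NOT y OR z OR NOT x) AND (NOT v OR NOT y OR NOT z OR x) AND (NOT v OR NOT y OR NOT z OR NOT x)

Yes, they are equivalent — the two output columns agree on all 16 assignments:
v | y | z | x | Expression 1 | Expression 2
-------------------------------------------
0 | 0 | 0 | 0 | 0 | 0
0 | 0 | 0 | 1 | 1 | 1
0 | 0 | 1 | 0 | 1 | 1
0 | 0 | 1 | 1 | 1 | 1
0 | 1 | 0 | 0 | 1 | 1
0 | 1 | 0 | 1 | 1 | 1
0 | 1 | 1 | 0 | 1 | 1
0 | 1 | 1 | 1 | 1 | 1
1 | 0 | 0 | 0 | 1 | 1
1 | 0 | 0 | 1 | 0 | 0
1 | 0 | 1 | 0 | 0 | 0
1 | 0 | 1 | 1 | 0 | 0
1 | 1 | 0 | 0 | 0 | 0
1 | 1 | 0 | 1 | 0 | 0
1 | 1 | 1 | 0 | 0 | 0
1 | 1 | 1 | 1 | 0 | 0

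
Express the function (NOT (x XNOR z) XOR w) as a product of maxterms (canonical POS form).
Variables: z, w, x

ΠM(0, 3, 5, 6) = (z OR w OR x) AND (z OR NOT w OR NOT x) AND (NOT z OR w OR NOT x) AND (NOT z OR NOT w OR x)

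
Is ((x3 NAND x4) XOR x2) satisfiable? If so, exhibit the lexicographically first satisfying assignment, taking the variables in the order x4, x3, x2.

x4=0, x3=0, x2=0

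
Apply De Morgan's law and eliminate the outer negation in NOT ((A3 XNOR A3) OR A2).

NOT (A3 XNOR A3) AND NOT A2
De Morgan's: NOT(OR of terms) = AND of negations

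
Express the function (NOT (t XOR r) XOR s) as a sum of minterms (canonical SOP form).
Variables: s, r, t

Σm(0, 3, 5, 6) = (NOT s AND NOT r AND NOT t) OR (NOT s AND r AND t) OR (s AND NOT r AND t) OR (s AND r AND NOT t)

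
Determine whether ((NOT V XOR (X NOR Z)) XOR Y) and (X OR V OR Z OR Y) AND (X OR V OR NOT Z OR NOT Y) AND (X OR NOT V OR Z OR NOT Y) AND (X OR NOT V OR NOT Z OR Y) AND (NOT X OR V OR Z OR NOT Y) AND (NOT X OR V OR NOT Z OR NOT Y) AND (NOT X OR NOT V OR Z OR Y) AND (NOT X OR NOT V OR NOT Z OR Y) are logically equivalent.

Yes, they are equivalent — the two output columns agree on all 16 assignments:
X | V | Z | Y | Expression 1 | Expression 2
-------------------------------------------
0 | 0 | 0 | 0 | 0 | 0
0 | 0 | 0 | 1 | 1 | 1
0 | 0 | 1 | 0 | 1 | 1
0 | 0 | 1 | 1 | 0 | 0
0 | 1 | 0 | 0 | 1 | 1
0 | 1 | 0 | 1 | 0 | 0
0 | 1 | 1 | 0 | 0 | 0
0 | 1 | 1 | 1 | 1 | 1
1 | 0 | 0 | 0 | 1 | 1
1 | 0 | 0 | 1 | 0 | 0
1 | 0 | 1 | 0 | 1 | 1
1 | 0 | 1 | 1 | 0 | 0
1 | 1 | 0 | 0 | 0 | 0
1 | 1 | 0 | 1 | 1 | 1
1 | 1 | 1 | 0 | 0 | 0
1 | 1 | 1 | 1 | 1 | 1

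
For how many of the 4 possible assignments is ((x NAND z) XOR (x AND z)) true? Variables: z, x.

Satisfying assignments: (0,0), (0,1), (1,0), (1,1)
Count: 4 out of 4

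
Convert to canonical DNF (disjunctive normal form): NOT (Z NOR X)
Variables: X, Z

(NOT X AND Z) OR (X AND NOT Z) OR (X AND Z)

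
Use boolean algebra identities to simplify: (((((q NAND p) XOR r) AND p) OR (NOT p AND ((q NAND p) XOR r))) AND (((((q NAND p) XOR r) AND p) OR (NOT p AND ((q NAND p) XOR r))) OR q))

By absorption (E AND (E OR v) = E) then distribution ((E AND v) OR (E AND NOT v) = E):
= ((q NAND p) XOR r)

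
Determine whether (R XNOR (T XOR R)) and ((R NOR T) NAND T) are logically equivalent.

No. Counterexample: with T=1, R=0, Expression 1 = 0 but Expression 2 = 1.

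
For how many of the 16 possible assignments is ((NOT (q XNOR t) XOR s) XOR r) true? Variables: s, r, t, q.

Satisfying assignments: (0,0,0,1), (0,0,1,0), (0,1,0,0), (0,1,1,1), (1,0,0,0), (1,0,1,1), (1,1,0,1), (1,1,1,0)
Count: 8 out of 16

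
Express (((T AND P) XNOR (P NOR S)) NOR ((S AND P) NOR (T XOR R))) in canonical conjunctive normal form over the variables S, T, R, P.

(S OR T OR R OR P) AND (S OR T OR R OR NOT P) AND (S OR T OR NOT R OR NOT P) AND (S OR NOT T OR NOT R OR P) AND (S OR NOT T OR NOT R OR NOT P) AND (NOT S OR T OR R OR P) AND (NOT S OR T OR R OR NOT P) AND (NOT S OR T OR NOT R OR P) AND (NOT S OR T OR NOT R OR NOT P) AND (NOT S OR NOT T OR R OR P) AND (NOT S OR NOT T OR NOT R OR P)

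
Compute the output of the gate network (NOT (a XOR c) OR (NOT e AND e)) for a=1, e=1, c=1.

Substituting: (NOT (1 XOR 1) OR (NOT 1 AND 1))
= 1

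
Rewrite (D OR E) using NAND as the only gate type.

((D NAND D) NAND (E NAND E))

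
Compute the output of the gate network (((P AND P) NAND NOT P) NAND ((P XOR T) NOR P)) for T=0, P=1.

Substituting: (((1 AND 1) NAND NOT 1) NAND ((1 XOR 0) NOR 1))
= 1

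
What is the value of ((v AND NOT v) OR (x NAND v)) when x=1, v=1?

Substituting: ((1 AND NOT 1) OR (1 NAND 1))
= 0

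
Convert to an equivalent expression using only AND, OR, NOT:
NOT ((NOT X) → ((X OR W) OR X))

(NOT X) AND NOT ((X OR W) OR X)
(Negated implication: NOT(A → B) = A AND NOT B)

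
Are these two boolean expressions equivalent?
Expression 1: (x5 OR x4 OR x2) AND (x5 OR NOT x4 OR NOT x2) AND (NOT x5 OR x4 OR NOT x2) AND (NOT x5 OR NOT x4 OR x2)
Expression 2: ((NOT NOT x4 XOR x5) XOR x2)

Yes, they are equivalent — the two output columns agree on all 8 assignments:
x5 | x4 | x2 | Expression 1 | Expression 2
------------------------------------------
0 | 0 | 0 | 0 | 0
0 | 0 | 1 | 1 | 1
0 | 1 | 0 | 1 | 1
0 | 1 | 1 | 0 | 0
1 | 0 | 0 | 1 | 1
1 | 0 | 1 | 0 | 0
1 | 1 | 0 | 0 | 0
1 | 1 | 1 | 1 | 1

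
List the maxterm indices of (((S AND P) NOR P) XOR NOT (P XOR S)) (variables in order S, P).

ΠM(0, 1) = (S OR P) AND (S OR NOT P)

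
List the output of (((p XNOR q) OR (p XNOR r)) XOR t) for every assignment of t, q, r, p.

t | q | r | p | Output
----------------------
0 | 0 | 0 | 0 | 1
0 | 0 | 0 | 1 | 0
0 | 0 | 1 | 0 | 1
0 | 0 | 1 | 1 | 1
0 | 1 | 0 | 0 | 1
0 | 1 | 0 | 1 | 1
0 | 1 | 1 | 0 | 0
0 | 1 | 1 | 1 | 1
1 | 0 | 0 | 0 | 0
1 | 0 | 0 | 1 | 1
1 | 0 | 1 | 0 | 0
1 | 0 | 1 | 1 | 0
1 | 1 | 0 | 0 | 0
1 | 1 | 0 | 1 | 0
1 | 1 | 1 | 0 | 1
1 | 1 | 1 | 1 | 0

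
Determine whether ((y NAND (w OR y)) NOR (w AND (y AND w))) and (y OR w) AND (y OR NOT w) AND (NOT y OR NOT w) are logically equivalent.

Yes, they are equivalent — the two output columns agree on all 4 assignments:
y | w | Expression 1 | Expression 2
-----------------------------------
0 | 0 | 0 | 0
0 | 1 | 0 | 0
1 | 0 | 1 | 1
1 | 1 | 0 | 0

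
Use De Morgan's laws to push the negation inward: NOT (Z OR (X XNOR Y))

NOT Z AND NOT (X XNOR Y)
De Morgan's: NOT(OR of terms) = AND of negations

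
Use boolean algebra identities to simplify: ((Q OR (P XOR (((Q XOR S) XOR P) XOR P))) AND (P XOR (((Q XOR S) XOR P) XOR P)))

By absorption (E AND (E OR v) = E) then XOR self-cancellation ((E XOR v) XOR v = E):
= ((Q XOR S) XOR P)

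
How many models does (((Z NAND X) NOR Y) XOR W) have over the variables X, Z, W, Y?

Satisfying assignments: (0,0,1,0), (0,0,1,1), (0,1,1,0), (0,1,1,1), (1,0,1,0), (1,0,1,1), (1,1,0,0), (1,1,1,1)
Count: 8 out of 16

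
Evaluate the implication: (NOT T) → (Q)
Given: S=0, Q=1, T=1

Antecedent (NOT T) = 0; consequent (Q) = 1.
0 → 1 = 1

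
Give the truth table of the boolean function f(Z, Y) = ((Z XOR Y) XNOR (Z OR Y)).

Z | Y | Output
--------------
0 | 0 | 1
0 | 1 | 1
1 | 0 | 1
1 | 1 | 0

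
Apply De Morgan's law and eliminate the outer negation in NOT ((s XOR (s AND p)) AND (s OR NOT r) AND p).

NOT (s XOR (s AND p)) OR NOT (s OR NOT r) OR NOT p
De Morgan's: NOT(AND of terms) = OR of negations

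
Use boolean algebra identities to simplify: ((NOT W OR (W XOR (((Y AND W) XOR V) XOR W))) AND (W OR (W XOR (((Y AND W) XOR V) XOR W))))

By distribution ((E OR v) AND (E OR NOT v) = E) then XOR self-cancellation ((E XOR v) XOR v = E):
= ((Y AND W) XOR V)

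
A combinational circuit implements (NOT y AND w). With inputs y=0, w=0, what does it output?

Substituting: (NOT 0 AND 0)
= 0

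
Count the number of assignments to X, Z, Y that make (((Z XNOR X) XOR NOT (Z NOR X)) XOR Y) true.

Satisfying assignments: (0,0,0), (0,1,0), (1,0,0), (1,1,1)
Count: 4 out of 8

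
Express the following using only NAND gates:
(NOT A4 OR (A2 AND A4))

(((A4 NAND A4) NAND (A4 NAND A4)) NAND (((A2 NAND A4) NAND (A2 NAND A4)) NAND ((A2 NAND A4) NAND (A2 NAND A4))))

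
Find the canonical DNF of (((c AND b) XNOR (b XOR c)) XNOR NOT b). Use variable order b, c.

(NOT b AND NOT c) OR (b AND NOT c) OR (b AND c)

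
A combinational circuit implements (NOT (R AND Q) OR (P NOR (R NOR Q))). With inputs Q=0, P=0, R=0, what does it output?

Substituting: (NOT (0 AND 0) OR (0 NOR (0 NOR 0)))
= 1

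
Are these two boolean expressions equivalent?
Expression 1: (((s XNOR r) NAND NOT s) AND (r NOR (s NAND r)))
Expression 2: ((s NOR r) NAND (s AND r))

No. Counterexample: with r=0, s=0, Expression 1 = 0 but Expression 2 = 1.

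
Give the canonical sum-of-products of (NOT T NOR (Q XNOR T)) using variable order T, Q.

Σm(2) = (T AND NOT Q)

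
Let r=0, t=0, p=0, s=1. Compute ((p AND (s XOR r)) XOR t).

Substituting: ((0 AND (1 XOR 0)) XOR 0)
= 0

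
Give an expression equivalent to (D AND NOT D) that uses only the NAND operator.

((D NAND (D NAND D)) NAND (D NAND (D NAND D)))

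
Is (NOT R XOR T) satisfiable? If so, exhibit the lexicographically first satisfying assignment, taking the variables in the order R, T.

R=0, T=0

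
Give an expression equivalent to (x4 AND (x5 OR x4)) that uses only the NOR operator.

((x4 NOR x4) NOR (((x5 NOR x4) NOR (x5 NOR x4)) NOR ((x5 NOR x4) NOR (x5 NOR x4))))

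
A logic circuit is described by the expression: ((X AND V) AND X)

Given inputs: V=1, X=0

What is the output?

Substituting: ((0 AND 1) AND 0)
= 0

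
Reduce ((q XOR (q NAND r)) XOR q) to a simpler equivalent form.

By XOR self-cancellation ((E XOR v) XOR v = E):
= (q NAND r)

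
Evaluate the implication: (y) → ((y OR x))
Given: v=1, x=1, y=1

Antecedent (y) = 1; consequent ((y OR x)) = 1.
1 → 1 = 1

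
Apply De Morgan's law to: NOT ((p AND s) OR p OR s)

NOT (p AND s) AND NOT p AND NOT s
De Morgan's: NOT(OR of terms) = AND of negations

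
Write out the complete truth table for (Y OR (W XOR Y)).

W | Y | Output
--------------
0 | 0 | 0
0 | 1 | 1
1 | 0 | 1
1 | 1 | 1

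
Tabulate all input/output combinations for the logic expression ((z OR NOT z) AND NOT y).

y | z | Output
--------------
0 | 0 | 1
0 | 1 | 1
1 | 0 | 0
1 | 1 | 0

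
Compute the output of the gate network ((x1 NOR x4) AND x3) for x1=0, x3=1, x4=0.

Substituting: ((0 NOR 0) AND 1)
= 1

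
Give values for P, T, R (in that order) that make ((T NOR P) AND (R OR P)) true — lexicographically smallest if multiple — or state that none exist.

P=0, T=0, R=1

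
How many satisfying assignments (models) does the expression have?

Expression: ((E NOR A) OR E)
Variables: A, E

Satisfying assignments: (0,0), (0,1), (1,1)
Count: 3 out of 4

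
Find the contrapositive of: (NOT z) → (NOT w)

Contrapositive: w → z
Note: A statement and its contrapositive are logically equivalent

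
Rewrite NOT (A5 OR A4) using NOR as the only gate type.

(((A5 NOR A4) NOR (A5 NOR A4)) NOR ((A5 NOR A4) NOR (A5 NOR A4)))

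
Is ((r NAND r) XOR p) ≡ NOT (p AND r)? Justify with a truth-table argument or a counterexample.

No. Counterexample: with r=0, p=1, Expression 1 = 0 but Expression 2 = 1.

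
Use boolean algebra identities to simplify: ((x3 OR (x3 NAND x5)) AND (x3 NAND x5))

By absorption (E AND (E OR v) = E):
= (x3 NAND x5)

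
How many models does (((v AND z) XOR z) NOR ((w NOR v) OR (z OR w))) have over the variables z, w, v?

Satisfying assignments: (0,0,1)
Count: 1 out of 8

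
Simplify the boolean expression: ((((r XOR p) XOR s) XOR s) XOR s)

By XOR self-cancellation ((E XOR v) XOR v = E):
= ((r XOR p) XOR s)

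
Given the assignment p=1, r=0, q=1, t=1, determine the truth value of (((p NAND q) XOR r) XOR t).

Substituting: (((1 NAND 1) XOR 0) XOR 1)
= 1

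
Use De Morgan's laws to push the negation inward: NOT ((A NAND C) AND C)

NOT (A NAND C) OR NOT C
De Morgan's: NOT(AND of terms) = OR of negations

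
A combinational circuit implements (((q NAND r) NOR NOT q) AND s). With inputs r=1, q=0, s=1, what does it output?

Substituting: (((0 NAND 1) NOR NOT 0) AND 1)
= 0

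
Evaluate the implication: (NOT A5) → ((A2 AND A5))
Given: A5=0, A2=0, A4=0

Antecedent (NOT A5) = 1; consequent ((A2 AND A5)) = 0.
1 → 0 = 0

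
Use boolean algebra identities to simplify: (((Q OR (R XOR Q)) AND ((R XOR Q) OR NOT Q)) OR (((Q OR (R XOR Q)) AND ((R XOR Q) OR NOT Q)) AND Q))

By absorption (E OR (E AND v) = E) then distribution ((E OR v) AND (E OR NOT v) = E):
= (R XOR Q)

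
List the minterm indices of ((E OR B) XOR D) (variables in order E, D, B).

Σm(1, 2, 4, 5) = (NOT E AND NOT D AND B) OR (NOT E AND D AND NOT B) OR (E AND NOT D AND NOT B) OR (E AND NOT D AND B)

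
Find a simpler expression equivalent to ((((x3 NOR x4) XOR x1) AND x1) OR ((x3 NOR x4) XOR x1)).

By absorption (E OR (E AND v) = E):
= ((x3 NOR x4) XOR x1)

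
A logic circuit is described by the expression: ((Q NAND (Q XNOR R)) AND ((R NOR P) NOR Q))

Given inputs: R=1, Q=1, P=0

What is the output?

Substituting: ((1 NAND (1 XNOR 1)) AND ((1 NOR 0) NOR 1))
= 0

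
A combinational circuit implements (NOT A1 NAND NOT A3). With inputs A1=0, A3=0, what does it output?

Substituting: (NOT 0 NAND NOT 0)
= 0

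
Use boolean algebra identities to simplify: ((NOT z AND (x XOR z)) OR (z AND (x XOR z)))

By distribution ((E AND v) OR (E AND NOT v) = E):
= (x XOR z)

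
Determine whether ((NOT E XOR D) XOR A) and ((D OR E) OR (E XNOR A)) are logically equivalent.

No. Counterexample: with E=0, D=1, A=0, Expression 1 = 0 but Expression 2 = 1.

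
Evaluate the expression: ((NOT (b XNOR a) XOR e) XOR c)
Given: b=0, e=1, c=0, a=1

Substituting: ((NOT (0 XNOR 1) XOR 1) XOR 0)
= 0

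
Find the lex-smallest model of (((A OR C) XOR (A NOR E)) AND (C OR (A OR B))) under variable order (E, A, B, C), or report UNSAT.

E=0, A=0, B=1, C=0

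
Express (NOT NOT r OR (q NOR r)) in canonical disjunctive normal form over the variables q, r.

(NOT q AND NOT r) OR (NOT q AND r) OR (q AND r)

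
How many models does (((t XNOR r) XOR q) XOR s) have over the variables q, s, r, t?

Satisfying assignments: (0,0,0,0), (0,0,1,1), (0,1,0,1), (0,1,1,0), (1,0,0,1), (1,0,1,0), (1,1,0,0), (1,1,1,1)
Count: 8 out of 16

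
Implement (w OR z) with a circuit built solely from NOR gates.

((w NOR z) NOR (w NOR z))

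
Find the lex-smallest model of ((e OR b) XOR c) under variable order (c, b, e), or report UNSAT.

c=0, b=0, e=1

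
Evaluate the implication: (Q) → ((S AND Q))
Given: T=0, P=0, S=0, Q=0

Antecedent (Q) = 0; consequent ((S AND Q)) = 0.
0 → 0 = 1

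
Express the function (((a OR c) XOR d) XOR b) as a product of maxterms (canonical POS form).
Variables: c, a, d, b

ΠM(0, 3, 5, 6, 9, 10, 13, 14) = (c OR a OR d OR b) AND (c OR a OR NOT d OR NOT b) AND (c OR NOT a OR d OR NOT b) AND (c OR NOT a OR NOT d OR b) AND (NOT c OR a OR d OR NOT b) AND (NOT c OR a OR NOT d OR b) AND (NOT c OR NOT a OR d OR NOT b) AND (NOT c OR NOT a OR NOT d OR b)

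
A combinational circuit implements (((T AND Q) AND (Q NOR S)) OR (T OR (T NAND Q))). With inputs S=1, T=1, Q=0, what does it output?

Substituting: (((1 AND 0) AND (0 NOR 1)) OR (1 OR (1 NAND 0)))
= 1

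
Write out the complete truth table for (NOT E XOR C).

C | E | Output
--------------
0 | 0 | 1
0 | 1 | 0
1 | 0 | 0
1 | 1 | 1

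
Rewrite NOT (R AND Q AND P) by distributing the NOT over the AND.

NOT R OR NOT Q OR NOT P
De Morgan's: NOT(AND of terms) = OR of negations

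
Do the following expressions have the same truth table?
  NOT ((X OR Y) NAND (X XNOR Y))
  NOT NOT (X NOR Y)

No. Counterexample: with X=0, Y=0, Expression 1 = 0 but Expression 2 = 1.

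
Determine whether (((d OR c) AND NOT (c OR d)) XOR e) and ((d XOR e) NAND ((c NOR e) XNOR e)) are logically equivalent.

No. Counterexample: with e=0, d=0, c=0, Expression 1 = 0 but Expression 2 = 1.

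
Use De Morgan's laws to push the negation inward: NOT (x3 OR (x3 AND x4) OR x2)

NOT x3 AND NOT (x3 AND x4) AND NOT x2
De Morgan's: NOT(OR of terms) = AND of negations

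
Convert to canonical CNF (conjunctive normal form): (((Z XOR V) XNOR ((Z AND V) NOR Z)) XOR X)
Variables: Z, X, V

(Z OR X OR V) AND (Z OR NOT X OR NOT V) AND (NOT Z OR X OR V) AND (NOT Z OR NOT X OR NOT V)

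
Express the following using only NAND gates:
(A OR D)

((A NAND A) NAND (D NAND D))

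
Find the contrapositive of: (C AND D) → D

Contrapositive: NOT D → NOT (C AND D)
Note: A statement and its contrapositive are logically equivalent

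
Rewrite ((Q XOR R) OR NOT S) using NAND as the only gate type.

((((Q NAND (Q NAND R)) NAND (R NAND (Q NAND R))) NAND ((Q NAND (Q NAND R)) NAND (R NAND (Q NAND R)))) NAND ((S NAND S) NAND (S NAND S)))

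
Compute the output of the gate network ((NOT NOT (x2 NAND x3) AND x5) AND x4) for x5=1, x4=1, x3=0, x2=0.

Substituting: ((NOT NOT (0 NAND 0) AND 1) AND 1)
= 1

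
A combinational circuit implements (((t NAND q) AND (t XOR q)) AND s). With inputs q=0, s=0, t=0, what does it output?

Substituting: (((0 NAND 0) AND (0 XOR 0)) AND 0)
= 0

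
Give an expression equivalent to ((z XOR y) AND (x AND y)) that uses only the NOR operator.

((((((z NOR y) NOR (z NOR y)) NOR ((z NOR y) NOR (z NOR y))) NOR ((((z NOR z) NOR (y NOR y)) NOR ((z NOR z) NOR (y NOR y))) NOR (((z NOR z) NOR (y NOR y)) NOR ((z NOR z) NOR (y NOR y))))) NOR ((((z NOR y) NOR (z NOR y)) NOR ((z NOR y) NOR (z NOR y))) NOR ((((z NOR z) NOR (y NOR y)) NOR ((z NOR z) NOR (y NOR y))) NOR (((z NOR z) NOR (y NOR y)) NOR ((z NOR z) NOR (y NOR y)))))) NOR (((x NOR x) NOR (y NOR y)) NOR ((x NOR x) NOR (y NOR y))))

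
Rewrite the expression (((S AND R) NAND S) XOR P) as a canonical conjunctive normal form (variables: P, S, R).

(P OR NOT S OR NOT R) AND (NOT P OR S OR R) AND (NOT P OR S OR NOT R) AND (NOT P OR NOT S OR R)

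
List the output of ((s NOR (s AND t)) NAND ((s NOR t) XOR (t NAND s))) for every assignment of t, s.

t | s | Output
--------------
0 | 0 | 1
0 | 1 | 1
1 | 0 | 0
1 | 1 | 1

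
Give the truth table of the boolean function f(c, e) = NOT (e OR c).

c | e | Output
--------------
0 | 0 | 1
0 | 1 | 0
1 | 0 | 0
1 | 1 | 0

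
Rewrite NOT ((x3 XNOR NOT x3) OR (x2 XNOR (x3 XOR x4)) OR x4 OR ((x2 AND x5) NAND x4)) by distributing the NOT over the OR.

NOT (x3 XNOR NOT x3) AND NOT (x2 XNOR (x3 XOR x4)) AND NOT x4 AND NOT ((x2 AND x5) NAND x4)
De Morgan's: NOT(OR of terms) = AND of negations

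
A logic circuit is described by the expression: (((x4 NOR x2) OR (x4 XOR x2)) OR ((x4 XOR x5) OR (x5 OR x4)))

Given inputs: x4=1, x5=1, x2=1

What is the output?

Substituting: (((1 NOR 1) OR (1 XOR 1)) OR ((1 XOR 1) OR (1 OR 1)))
= 1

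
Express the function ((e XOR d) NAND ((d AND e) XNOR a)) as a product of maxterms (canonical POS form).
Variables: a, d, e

ΠM(1, 2) = (a OR d OR NOT e) AND (a OR NOT d OR e)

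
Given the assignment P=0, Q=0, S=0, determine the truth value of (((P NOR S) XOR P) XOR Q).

Substituting: (((0 NOR 0) XOR 0) XOR 0)
= 1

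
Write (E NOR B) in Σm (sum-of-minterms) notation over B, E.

Σm(0) = (NOT B AND NOT E)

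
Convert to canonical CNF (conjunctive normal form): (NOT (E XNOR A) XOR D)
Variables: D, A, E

(D OR A OR E) AND (D OR NOT A OR NOT E) AND (NOT D OR A OR NOT E) AND (NOT D OR NOT A OR E)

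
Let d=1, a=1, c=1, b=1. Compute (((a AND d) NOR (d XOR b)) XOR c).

Substituting: (((1 AND 1) NOR (1 XOR 1)) XOR 1)
= 1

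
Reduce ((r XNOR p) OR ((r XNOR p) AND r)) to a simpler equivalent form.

By absorption (E OR (E AND v) = E):
= (r XNOR p)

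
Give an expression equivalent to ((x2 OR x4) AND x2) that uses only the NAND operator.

((((x2 NAND x2) NAND (x4 NAND x4)) NAND x2) NAND (((x2 NAND x2) NAND (x4 NAND x4)) NAND x2))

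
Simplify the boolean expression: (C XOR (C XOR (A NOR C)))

By XOR self-cancellation ((E XOR v) XOR v = E):
= (A NOR C)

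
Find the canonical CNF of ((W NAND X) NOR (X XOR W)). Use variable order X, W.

(X OR W) AND (X OR NOT W) AND (NOT X OR W)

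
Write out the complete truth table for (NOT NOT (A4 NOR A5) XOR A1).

A5 | A1 | A4 | Output
---------------------
0 | 0 | 0 | 1
0 | 0 | 1 | 0
0 | 1 | 0 | 0
0 | 1 | 1 | 1
1 | 0 | 0 | 0
1 | 0 | 1 | 0
1 | 1 | 0 | 1
1 | 1 | 1 | 1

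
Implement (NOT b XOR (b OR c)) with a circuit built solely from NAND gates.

(((b NAND b) NAND ((b NAND b) NAND ((b NAND b) NAND (c NAND c)))) NAND (((b NAND b) NAND (c NAND c)) NAND ((b NAND b) NAND ((b NAND b) NAND (c NAND c)))))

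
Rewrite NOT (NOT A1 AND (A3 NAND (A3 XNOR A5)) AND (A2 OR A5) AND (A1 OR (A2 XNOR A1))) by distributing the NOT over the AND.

A1 OR NOT (A3 NAND (A3 XNOR A5)) OR NOT (A2 OR A5) OR NOT (A1 OR (A2 XNOR A1))
De Morgan's: NOT(AND of terms) = OR of negations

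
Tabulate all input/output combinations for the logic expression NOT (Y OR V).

V | Y | Output
--------------
0 | 0 | 1
0 | 1 | 0
1 | 0 | 0
1 | 1 | 0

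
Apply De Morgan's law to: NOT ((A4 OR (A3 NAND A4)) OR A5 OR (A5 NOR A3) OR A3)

NOT (A4 OR (A3 NAND A4)) AND NOT A5 AND NOT (A5 NOR A3) AND NOT A3
De Morgan's: NOT(OR of terms) = AND of negations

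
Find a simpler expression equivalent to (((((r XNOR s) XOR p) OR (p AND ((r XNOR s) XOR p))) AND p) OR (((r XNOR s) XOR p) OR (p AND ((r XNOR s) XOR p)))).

By absorption (E OR (E AND v) = E) then absorption (E OR (E AND v) = E):
= ((r XNOR s) XOR p)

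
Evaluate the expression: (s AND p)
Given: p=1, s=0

Substituting: (0 AND 1)
= 0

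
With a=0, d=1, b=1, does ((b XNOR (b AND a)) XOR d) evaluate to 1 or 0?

Substituting: ((1 XNOR (1 AND 0)) XOR 1)
= 1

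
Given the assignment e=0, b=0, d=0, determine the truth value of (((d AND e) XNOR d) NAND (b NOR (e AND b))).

Substituting: (((0 AND 0) XNOR 0) NAND (0 NOR (0 AND 0)))
= 0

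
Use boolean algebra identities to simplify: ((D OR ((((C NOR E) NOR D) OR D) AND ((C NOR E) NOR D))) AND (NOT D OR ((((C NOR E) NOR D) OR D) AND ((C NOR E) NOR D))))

By distribution ((E OR v) AND (E OR NOT v) = E) then absorption (E AND (E OR v) = E):
= ((C NOR E) NOR D)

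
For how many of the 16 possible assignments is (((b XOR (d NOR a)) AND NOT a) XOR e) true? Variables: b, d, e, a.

Satisfying assignments: (0,0,0,0), (0,0,1,1), (0,1,1,0), (0,1,1,1), (1,0,1,0), (1,0,1,1), (1,1,0,0), (1,1,1,1)
Count: 8 out of 16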